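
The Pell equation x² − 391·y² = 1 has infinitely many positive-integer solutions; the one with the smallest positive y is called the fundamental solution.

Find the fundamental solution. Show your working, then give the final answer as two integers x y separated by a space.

7338680 371133

d=391: √d = [19; 1,3,2,2,1,…,3,1,38] (ℓ=16, even), read p_15/q_15
a_0=19:  p_0=19·1+0=19,  q_0=19·0+1=1
a_1=1:  p_1=1·19+1=20,  q_1=1·1+0=1
a_2=3:  p_2=3·20+19=79,  q_2=3·1+1=4
a_3=2:  p_3=2·79+20=178,  q_3=2·4+1=9
a_4=2:  p_4=2·178+79=435,  q_4=2·9+4=22
a_5=1:  p_5=1·435+178=613,  q_5=1·22+9=31
a_6=1:  p_6=1·613+435=1048,  q_6=1·31+22=53
…
a_8=19:  p_8=19·2709+1048=52519,  q_8=19·137+53=2656
a_9=2:  p_9=2·52519+2709=107747,  q_9=2·2656+137=5449
a_10=1:  p_10=1·107747+52519=160266,  q_10=1·5449+2656=8105
a_11=1:  p_11=1·160266+107747=268013,  q_11=1·8105+5449=13554
a_12=2:  p_12=2·268013+160266=696292,  q_12=2·13554+8105=35213
a_13=2:  p_13=2·696292+268013=1660597,  q_13=2·35213+13554=83980
a_14=3:  p_14=3·1660597+696292=5678083,  q_14=3·83980+35213=287153
a_15=1:  p_15=1·5678083+1660597=7338680,  q_15=1·287153+83980=371133
fundamental: x₁=7338680, y₁=371133  (since 53856224142400 − 391·137739703689 = 1)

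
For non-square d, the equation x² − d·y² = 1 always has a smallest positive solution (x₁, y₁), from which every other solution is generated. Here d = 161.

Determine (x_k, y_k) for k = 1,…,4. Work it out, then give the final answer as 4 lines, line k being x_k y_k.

11775 928
277301249 21854400
6530444402175 514671119072
153791965393920001 12120504832291200

[12; 1,2,4,1,2,1,4,2,1,24] for √161; ℓ=10 ⇒ convergent index 9
k=0  a_k=12  p_k/q_k = 12/1
…
k=2  a_k=2  p_k/q_k = 38/3
k=3  a_k=4  p_k/q_k = 165/13
k=4  a_k=1  p_k/q_k = 203/16
k=5  a_k=2  p_k/q_k = 571/45
k=6  a_k=1  p_k/q_k = 774/61
k=7  a_k=4  p_k/q_k = 3667/289
k=8  a_k=2  p_k/q_k = 8108/639
k=9  a_k=1  p_k/q_k = 11775/928
→ (11775, 928).  Check: 11775²=138650625, 161·928²=138650624, difference 1.
(x_2, y_2) = (11775·11775 + 161·928·928, 11775·928 + 928·11775) = (277301249, 21854400)
(x_3, y_3) = (11775·277301249 + 161·928·21854400, 11775·21854400 + 928·277301249) = (6530444402175, 514671119072)
(x_4, y_4) = (11775·6530444402175 + 161·928·514671119072, 11775·514671119072 + 928·6530444402175) = (153791965393920001, 12120504832291200)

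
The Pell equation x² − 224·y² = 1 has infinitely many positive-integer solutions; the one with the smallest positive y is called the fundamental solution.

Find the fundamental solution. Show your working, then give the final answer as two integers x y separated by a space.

15 1

d=224: √d = [14; 1,28] (ℓ=2, even), read p_1/q_1
i=0: a=14 ⇒ p=14, q=1
i=1: a=1 ⇒ p=15, q=1
(x₁, y₁) = (15, 1);  15² − 224·1² = 1 ✓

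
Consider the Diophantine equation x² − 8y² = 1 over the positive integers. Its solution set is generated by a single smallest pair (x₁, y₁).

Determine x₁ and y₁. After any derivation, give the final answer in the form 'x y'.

d=8: √d = [2; 1,4] (ℓ=2, even), read p_1/q_1
i=0: a=2 ⇒ p=2, q=1
i=1: a=1 ⇒ p=3, q=1
(x₁, y₁) = (3, 1);  3² − 8·1² = 1 ✓

3 1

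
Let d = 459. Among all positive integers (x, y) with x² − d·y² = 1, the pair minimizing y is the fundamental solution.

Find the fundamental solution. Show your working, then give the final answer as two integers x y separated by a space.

499850 23331

[21; 2,2,1,4,21,4,1,2,2,42] for √459; ℓ=10 ⇒ convergent index 9
k=0  a_k=21  p_k/q_k = 21/1
k=1  a_k=2  p_k/q_k = 43/2
k=2  a_k=2  p_k/q_k = 107/5
…
k=4  a_k=4  p_k/q_k = 707/33
k=5  a_k=21  p_k/q_k = 14997/700
…
k=7  a_k=1  p_k/q_k = 75692/3533
k=8  a_k=2  p_k/q_k = 212079/9899
k=9  a_k=2  p_k/q_k = 499850/23331
fundamental: x₁=499850, y₁=23331  (since 249850022500 − 459·544335561 = 1)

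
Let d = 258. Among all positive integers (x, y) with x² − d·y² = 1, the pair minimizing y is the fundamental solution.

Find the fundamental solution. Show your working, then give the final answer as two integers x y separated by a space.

257 16

√258 = [16; 16,32, …], period ℓ=2 (even) → k=1
a_0=16:  p_0=16·1+0=16,  q_0=16·0+1=1
a_1=16:  p_1=16·16+1=257,  q_1=16·1+0=16
(x₁, y₁) = (257, 16);  257² − 258·16² = 1 ✓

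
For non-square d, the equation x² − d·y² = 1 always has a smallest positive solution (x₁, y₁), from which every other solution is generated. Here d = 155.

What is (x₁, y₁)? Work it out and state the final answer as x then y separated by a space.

√155 = [12; 2,4,2,24, …], period ℓ=4 (even) → k=3
a_0=12:  p_0=12·1+0=12,  q_0=12·0+1=1
…
a_2=4:  p_2=4·25+12=112,  q_2=4·2+1=9
a_3=2:  p_3=2·112+25=249,  q_3=2·9+2=20
(x₁, y₁) = (249, 20);  249² − 155·20² = 1 ✓

249 20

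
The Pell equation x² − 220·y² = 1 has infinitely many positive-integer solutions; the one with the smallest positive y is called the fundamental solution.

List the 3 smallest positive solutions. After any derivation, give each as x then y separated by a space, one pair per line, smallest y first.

89 6
15841 1068
2819609 190098

d=220: √d = [14; 1,4,1,28] (ℓ=4, even), read p_3/q_3
step 0: (14, 1)  from 14·(1,0) + (0,1)
step 1: (15, 1)  from 1·(14,1) + (1,0)
step 2: (74, 5)  from 4·(15,1) + (14,1)
step 3: (89, 6)  from 1·(74,5) + (15,1)
→ (89, 6).  Check: 89²=7921, 220·6²=7920, difference 1.
(x_2, y_2) = (89·89 + 220·6·6, 89·6 + 6·89) = (15841, 1068)
(x_3, y_3) = (89·15841 + 220·6·1068, 89·1068 + 6·15841) = (2819609, 190098)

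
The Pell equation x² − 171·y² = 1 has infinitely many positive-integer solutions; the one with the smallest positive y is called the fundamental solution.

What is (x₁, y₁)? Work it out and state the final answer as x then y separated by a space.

170 13

√171 = [13; 13,26, …], period ℓ=2 (even) → k=1
k=0  a_k=13  p_k/q_k = 13/1
k=1  a_k=13  p_k/q_k = 170/13
(x₁, y₁) = (170, 13);  170² − 171·13² = 1 ✓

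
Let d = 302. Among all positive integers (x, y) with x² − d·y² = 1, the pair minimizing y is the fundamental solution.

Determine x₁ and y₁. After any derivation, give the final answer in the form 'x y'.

4276623 246092

d=302: √d = [17; 2,1,1,1,4,…,1,2,34] (ℓ=16, even), read p_15/q_15
k=0  a_k=17  p_k/q_k = 17/1
…
k=4  a_k=1  p_k/q_k = 139/8
…
k=6  a_k=2  p_k/q_k = 1425/82
k=7  a_k=1  p_k/q_k = 2068/119
…
k=10  a_k=2  p_k/q_k = 107675/6196
…
k=14  a_k=1  p_k/q_k = 1617193/93059
k=15  a_k=2  p_k/q_k = 4276623/246092
(x₁, y₁) = (4276623, 246092);  4276623² − 302·246092² = 1 ✓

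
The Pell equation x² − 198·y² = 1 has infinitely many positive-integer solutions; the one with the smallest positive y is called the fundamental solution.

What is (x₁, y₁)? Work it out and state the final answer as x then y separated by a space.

197 14

√198 = [14; 14,28, …], period ℓ=2 (even) → k=1
a_0=14:  p_0=14·1+0=14,  q_0=14·0+1=1
a_1=14:  p_1=14·14+1=197,  q_1=14·1+0=14
→ (197, 14).  Check: 197²=38809, 198·14²=38808, difference 1.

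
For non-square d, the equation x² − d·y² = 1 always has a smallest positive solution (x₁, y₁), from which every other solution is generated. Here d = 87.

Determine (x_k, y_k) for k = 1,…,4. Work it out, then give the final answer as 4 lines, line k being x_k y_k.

√87 = [9; 3,18, …], period ℓ=2 (even) → k=1
i=0: a=9 ⇒ p=9, q=1
i=1: a=3 ⇒ p=28, q=3
(x₁, y₁) = (28, 3);  28² − 87·3² = 1 ✓
k=2:  x_2 = 28·28+87·3·3 = 1567,  y_2 = 28·3+3·28 = 168
k=3:  x_3 = 28·1567+87·3·168 = 87724,  y_3 = 28·168+3·1567 = 9405
k=4:  x_4 = 28·87724+87·3·9405 = 4910977,  y_4 = 28·9405+3·87724 = 526512

28 3
1567 168
87724 9405
4910977 526512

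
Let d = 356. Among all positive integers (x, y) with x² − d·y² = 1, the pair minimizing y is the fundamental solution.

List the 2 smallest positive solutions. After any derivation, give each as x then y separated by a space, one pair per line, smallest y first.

500001 26500
500002000001 26500053000

[18; 1,6,1,1,2,…,6,1,36] for √356; ℓ=14 ⇒ convergent index 13
k=0  a_k=18  p_k/q_k = 18/1
k=1  a_k=1  p_k/q_k = 19/1
…
k=3  a_k=1  p_k/q_k = 151/8
…
k=5  a_k=2  p_k/q_k = 717/38
k=6  a_k=1  p_k/q_k = 1000/53
k=7  a_k=8  p_k/q_k = 8717/462
…
k=12  a_k=6  p_k/q_k = 433982/23001
k=13  a_k=1  p_k/q_k = 500001/26500
→ (500001, 26500).  Check: 500001²=250001000001, 356·26500²=250001000000, difference 1.
(500001+26500√356)^2 = 500002000001 + 26500053000√356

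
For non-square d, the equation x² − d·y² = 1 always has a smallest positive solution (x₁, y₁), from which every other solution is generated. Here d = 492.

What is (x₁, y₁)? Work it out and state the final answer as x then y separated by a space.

29767 1342

√492 → a₀=22, period (5,1,1,10,1,1,5,44); ℓ=8 even so k=7
step 0: (22, 1)  from 22·(1,0) + (0,1)
step 1: (111, 5)  from 5·(22,1) + (1,0)
…
step 5: (2817, 127)  from 1·(2573,116) + (244,11)
step 6: (5390, 243)  from 1·(2817,127) + (2573,116)
step 7: (29767, 1342)  from 5·(5390,243) + (2817,127)
fundamental: x₁=29767, y₁=1342  (since 886074289 − 492·1800964 = 1)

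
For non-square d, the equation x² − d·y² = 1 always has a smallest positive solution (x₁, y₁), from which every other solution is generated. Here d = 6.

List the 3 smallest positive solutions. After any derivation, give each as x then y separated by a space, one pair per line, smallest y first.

5 2
49 20
485 198

[2; 2,4] for √6; ℓ=2 ⇒ convergent index 1
i=0: a=2 ⇒ p=2, q=1
i=1: a=2 ⇒ p=5, q=2
→ (5, 2).  Check: 5²=25, 6·2²=24, difference 1.
n=2: (5,2)∘(5,2) = (5·5+6·2·2, 5·2+2·5) = (49,20)
n=3: (49,20)∘(5,2) = (5·49+6·2·20, 5·20+2·49) = (485,198)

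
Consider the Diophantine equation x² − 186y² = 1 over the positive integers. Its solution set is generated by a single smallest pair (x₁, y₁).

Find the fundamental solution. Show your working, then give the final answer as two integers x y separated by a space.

√186 = [13; 1,1,1,3,4,3,1,1,1,26, …], period ℓ=10 (even) → k=9
a_0=13:  p_0=13·1+0=13,  q_0=13·0+1=1
…
a_4=3:  p_4=3·41+27=150,  q_4=3·3+2=11
…
a_7=1:  p_7=1·2073+641=2714,  q_7=1·152+47=199
a_8=1:  p_8=1·2714+2073=4787,  q_8=1·199+152=351
a_9=1:  p_9=1·4787+2714=7501,  q_9=1·351+199=550
(x₁, y₁) = (7501, 550);  7501² − 186·550² = 1 ✓

7501 550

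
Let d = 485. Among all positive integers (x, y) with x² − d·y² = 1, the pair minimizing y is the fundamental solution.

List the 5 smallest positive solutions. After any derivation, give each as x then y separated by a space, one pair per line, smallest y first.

969 44
1877921 85272
3639409929 165257092
7053174564481 320268159024
13669048666554249 620679526931420

√485 = [22; 44, …], period ℓ=1 (odd) → k=1
a_0=22:  p_0=22·1+0=22,  q_0=22·0+1=1
a_1=44:  p_1=44·22+1=969,  q_1=44·1+0=44
fundamental: x₁=969, y₁=44  (since 938961 − 485·1936 = 1)
(x_2, y_2) = (969·969 + 485·44·44, 969·44 + 44·969) = (1877921, 85272)
(x_3, y_3) = (969·1877921 + 485·44·85272, 969·85272 + 44·1877921) = (3639409929, 165257092)
(x_4, y_4) = (969·3639409929 + 485·44·165257092, 969·165257092 + 44·3639409929) = (7053174564481, 320268159024)
(x_5, y_5) = (969·7053174564481 + 485·44·320268159024, 969·320268159024 + 44·7053174564481) = (13669048666554249, 620679526931420)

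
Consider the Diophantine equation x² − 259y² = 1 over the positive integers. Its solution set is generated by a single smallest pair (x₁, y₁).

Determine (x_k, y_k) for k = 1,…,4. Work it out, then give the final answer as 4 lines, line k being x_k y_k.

d=259: √d = [16; 10,1,2,3,4,3,2,1,10,32] (ℓ=10, even), read p_9/q_9
k=0  a_k=16  p_k/q_k = 16/1
k=1  a_k=10  p_k/q_k = 161/10
k=2  a_k=1  p_k/q_k = 177/11
k=3  a_k=2  p_k/q_k = 515/32
…
k=5  a_k=4  p_k/q_k = 7403/460
k=6  a_k=3  p_k/q_k = 23931/1487
k=7  a_k=2  p_k/q_k = 55265/3434
k=8  a_k=1  p_k/q_k = 79196/4921
k=9  a_k=10  p_k/q_k = 847225/52644
→ (847225, 52644).  Check: 847225²=717790200625, 259·52644²=717790200624, difference 1.
n=2: (847225,52644)∘(847225,52644) = (847225·847225+259·52644·52644, 847225·52644+52644·847225) = (1435580401249,89202625800)
n=3: (1435580401249,89202625800)∘(847225,52644) = (847225·1435580401249+259·52644·89202625800, 847225·89202625800+52644·1435580401249) = (2432519210895520825,151149389286757356)
n=4: (2432519210895520825,151149389286757356)∘(847225,52644) = (847225·2432519210895520825+259·52644·151149389286757356, 847225·151149389286757356+52644·2432519210895520825) = (4121782176900479681520001,256115082676856799248400)

847225 52644
1435580401249 89202625800
2432519210895520825 151149389286757356
4121782176900479681520001 256115082676856799248400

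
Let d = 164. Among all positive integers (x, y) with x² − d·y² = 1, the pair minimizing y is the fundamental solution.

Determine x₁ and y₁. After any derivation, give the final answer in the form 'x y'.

2049 160

√164 → a₀=12, period (1,4,6,4,1,24); ℓ=6 even so k=5
a_0=12:  p_0=12·1+0=12,  q_0=12·0+1=1
a_1=1:  p_1=1·12+1=13,  q_1=1·1+0=1
a_2=4:  p_2=4·13+12=64,  q_2=4·1+1=5
a_3=6:  p_3=6·64+13=397,  q_3=6·5+1=31
a_4=4:  p_4=4·397+64=1652,  q_4=4·31+5=129
a_5=1:  p_5=1·1652+397=2049,  q_5=1·129+31=160
(x₁, y₁) = (2049, 160);  2049² − 164·160² = 1 ✓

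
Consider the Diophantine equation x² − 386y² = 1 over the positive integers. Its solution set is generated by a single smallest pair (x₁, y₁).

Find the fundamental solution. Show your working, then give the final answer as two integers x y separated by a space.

√386 → a₀=19, period (1,1,1,4,1,18,1,4,1,1,1,38); ℓ=12 even so k=11
k=0  a_k=19  p_k/q_k = 19/1
k=1  a_k=1  p_k/q_k = 20/1
…
k=3  a_k=1  p_k/q_k = 59/3
…
k=5  a_k=1  p_k/q_k = 334/17
k=6  a_k=18  p_k/q_k = 6287/320
…
k=10  a_k=1  p_k/q_k = 72163/3673
k=11  a_k=1  p_k/q_k = 111555/5678
(x₁, y₁) = (111555, 5678);  111555² − 386·5678² = 1 ✓

111555 5678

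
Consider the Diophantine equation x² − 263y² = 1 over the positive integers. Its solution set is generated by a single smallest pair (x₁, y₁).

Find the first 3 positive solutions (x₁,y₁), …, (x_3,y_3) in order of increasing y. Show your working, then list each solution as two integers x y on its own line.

d=263: √d = [16; 4,1,1,1,1,15,1,1,1,1,4,32] (ℓ=12, even), read p_11/q_11
k=0  a_k=16  p_k/q_k = 16/1
…
k=4  a_k=1  p_k/q_k = 227/14
…
k=6  a_k=15  p_k/q_k = 5822/359
…
k=10  a_k=1  p_k/q_k = 30229/1864
k=11  a_k=4  p_k/q_k = 139128/8579
fundamental: x₁=139128, y₁=8579  (since 19356600384 − 263·73599241 = 1)
n=2: (139128,8579)∘(139128,8579) = (139128·139128+263·8579·8579, 139128·8579+8579·139128) = (38713200767,2387158224)
n=3: (38713200767,2387158224)∘(139128,8579) = (139128·38713200767+263·8579·2387158224, 139128·2387158224+8579·38713200767) = (10772180392483224,664241098768765)

139128 8579
38713200767 2387158224
10772180392483224 664241098768765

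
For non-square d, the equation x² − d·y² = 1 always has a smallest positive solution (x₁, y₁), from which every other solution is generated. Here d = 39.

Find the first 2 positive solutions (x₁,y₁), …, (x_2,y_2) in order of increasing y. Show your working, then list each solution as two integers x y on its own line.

√39 = [6; 4,12, …], period ℓ=2 (even) → k=1
step 0: (6, 1)  from 6·(1,0) + (0,1)
step 1: (25, 4)  from 4·(6,1) + (1,0)
fundamental: x₁=25, y₁=4  (since 625 − 39·16 = 1)
(25+4√39)^2 = 1249 + 200√39

25 4
1249 200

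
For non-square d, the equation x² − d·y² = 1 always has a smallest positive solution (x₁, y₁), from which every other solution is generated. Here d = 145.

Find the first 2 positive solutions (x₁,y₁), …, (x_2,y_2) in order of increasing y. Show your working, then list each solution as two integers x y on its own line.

289 24
167041 13872

√145 = [12; 24, …], period ℓ=1 (odd) → k=1
a_0=12:  p_0=12·1+0=12,  q_0=12·0+1=1
a_1=24:  p_1=24·12+1=289,  q_1=24·1+0=24
→ (289, 24).  Check: 289²=83521, 145·24²=83520, difference 1.
(289+24√145)^2 = 167041 + 13872√145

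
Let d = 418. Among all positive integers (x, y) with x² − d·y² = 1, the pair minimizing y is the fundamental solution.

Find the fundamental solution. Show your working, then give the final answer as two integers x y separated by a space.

33857 1656

√418 → a₀=20, period (2,4,20,4,2,40); ℓ=6 even so k=5
a_0=20:  p_0=20·1+0=20,  q_0=20·0+1=1
…
a_4=4:  p_4=4·3721+184=15068,  q_4=4·182+9=737
a_5=2:  p_5=2·15068+3721=33857,  q_5=2·737+182=1656
fundamental: x₁=33857, y₁=1656  (since 1146296449 − 418·2742336 = 1)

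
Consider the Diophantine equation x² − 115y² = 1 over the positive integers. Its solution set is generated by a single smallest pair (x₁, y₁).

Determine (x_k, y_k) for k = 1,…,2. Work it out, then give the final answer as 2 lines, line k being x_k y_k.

1126 105
2535751 236460

√115 → a₀=10, period (1,2,1,1,1,1,1,2,1,20); ℓ=10 even so k=9
step 0: (10, 1)  from 10·(1,0) + (0,1)
…
step 3: (43, 4)  from 1·(32,3) + (11,1)
…
step 8: (815, 76)  from 2·(311,29) + (193,18)
step 9: (1126, 105)  from 1·(815,76) + (311,29)
(x₁, y₁) = (1126, 105);  1126² − 115·105² = 1 ✓
(1126+105√115)^2 = 2535751 + 236460√115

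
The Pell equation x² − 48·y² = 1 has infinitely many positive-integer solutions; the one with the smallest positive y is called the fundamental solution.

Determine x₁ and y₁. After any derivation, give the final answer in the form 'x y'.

7 1

√48 → a₀=6, period (1,12); ℓ=2 even so k=1
step 0: (6, 1)  from 6·(1,0) + (0,1)
step 1: (7, 1)  from 1·(6,1) + (1,0)
→ (7, 1).  Check: 7²=49, 48·1²=48, difference 1.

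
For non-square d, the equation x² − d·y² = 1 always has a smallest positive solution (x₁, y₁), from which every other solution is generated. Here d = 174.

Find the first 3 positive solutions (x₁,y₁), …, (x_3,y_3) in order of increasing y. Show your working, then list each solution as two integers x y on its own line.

1451 110
4210801 319220
12219743051 926376330

d=174: √d = [13; 5,4,5,26] (ℓ=4, even), read p_3/q_3
step 0: (13, 1)  from 13·(1,0) + (0,1)
step 1: (66, 5)  from 5·(13,1) + (1,0)
step 2: (277, 21)  from 4·(66,5) + (13,1)
step 3: (1451, 110)  from 5·(277,21) + (66,5)
fundamental: x₁=1451, y₁=110  (since 2105401 − 174·12100 = 1)
k=2:  x_2 = 1451·1451+174·110·110 = 4210801,  y_2 = 1451·110+110·1451 = 319220
k=3:  x_3 = 1451·4210801+174·110·319220 = 12219743051,  y_3 = 1451·319220+110·4210801 = 926376330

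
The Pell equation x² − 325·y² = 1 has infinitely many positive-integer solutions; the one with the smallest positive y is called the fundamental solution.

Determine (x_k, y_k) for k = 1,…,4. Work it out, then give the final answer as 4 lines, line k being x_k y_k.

649 36
842401 46728
1093435849 60652908
1419278889601 78727427856

d=325: √d = [18; 36] (ℓ=1, odd), read p_1/q_1
a_0=18:  p_0=18·1+0=18,  q_0=18·0+1=1
a_1=36:  p_1=36·18+1=649,  q_1=36·1+0=36
(x₁, y₁) = (649, 36);  649² − 325·36² = 1 ✓
n=2: (649,36)∘(649,36) = (649·649+325·36·36, 649·36+36·649) = (842401,46728)
n=3: (842401,46728)∘(649,36) = (649·842401+325·36·46728, 649·46728+36·842401) = (1093435849,60652908)
n=4: (1093435849,60652908)∘(649,36) = (649·1093435849+325·36·60652908, 649·60652908+36·1093435849) = (1419278889601,78727427856)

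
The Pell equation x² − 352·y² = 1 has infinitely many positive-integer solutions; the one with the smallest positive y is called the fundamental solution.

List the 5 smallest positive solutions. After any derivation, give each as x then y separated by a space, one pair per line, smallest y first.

77617 4137
12048797377 642203058
1870383011943601 99691749501435
290347036464004160257 15475549041463557732
45071731856582838801391537 2402331379802862171467853

d=352: √d = [18; 1,3,5,9,5,3,1,36] (ℓ=8, even), read p_7/q_7
i=0: a=18 ⇒ p=18, q=1
i=1: a=1 ⇒ p=19, q=1
i=2: a=3 ⇒ p=75, q=4
…
i=6: a=3 ⇒ p=59118, q=3151
i=7: a=1 ⇒ p=77617, q=4137
→ (77617, 4137).  Check: 77617²=6024398689, 352·4137²=6024398688, difference 1.
n=2: (77617,4137)∘(77617,4137) = (77617·77617+352·4137·4137, 77617·4137+4137·77617) = (12048797377,642203058)
n=3: (12048797377,642203058)∘(77617,4137) = (77617·12048797377+352·4137·642203058, 77617·642203058+4137·12048797377) = (1870383011943601,99691749501435)
n=4: (1870383011943601,99691749501435)∘(77617,4137) = (77617·1870383011943601+352·4137·99691749501435, 77617·99691749501435+4137·1870383011943601) = (290347036464004160257,15475549041463557732)
n=5: (290347036464004160257,15475549041463557732)∘(77617,4137) = (77617·290347036464004160257+352·4137·15475549041463557732, 77617·15475549041463557732+4137·290347036464004160257) = (45071731856582838801391537,2402331379802862171467853)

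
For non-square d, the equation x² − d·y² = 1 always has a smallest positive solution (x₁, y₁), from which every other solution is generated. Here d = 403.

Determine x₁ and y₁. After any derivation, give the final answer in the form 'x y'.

669878 33369

√403 = [20; 13,2,1,3,1,3,1,2,13,40, …], period ℓ=10 (even) → k=9
a_0=20:  p_0=20·1+0=20,  q_0=20·0+1=1
…
a_2=2:  p_2=2·261+20=542,  q_2=2·13+1=27
…
a_4=3:  p_4=3·803+542=2951,  q_4=3·40+27=147
…
a_8=2:  p_8=2·17967+14213=50147,  q_8=2·895+708=2498
a_9=13:  p_9=13·50147+17967=669878,  q_9=13·2498+895=33369
fundamental: x₁=669878, y₁=33369  (since 448736534884 − 403·1113490161 = 1)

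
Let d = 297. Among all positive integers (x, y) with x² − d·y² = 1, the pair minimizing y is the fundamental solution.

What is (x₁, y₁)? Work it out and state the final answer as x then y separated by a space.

48599 2820

d=297: √d = [17; 4,3,1,1,2,1,1,3,4,34] (ℓ=10, even), read p_9/q_9
a_0=17:  p_0=17·1+0=17,  q_0=17·0+1=1
…
a_8=3:  p_8=3·3171+1844=11357,  q_8=3·184+107=659
a_9=4:  p_9=4·11357+3171=48599,  q_9=4·659+184=2820
fundamental: x₁=48599, y₁=2820  (since 2361862801 − 297·7952400 = 1)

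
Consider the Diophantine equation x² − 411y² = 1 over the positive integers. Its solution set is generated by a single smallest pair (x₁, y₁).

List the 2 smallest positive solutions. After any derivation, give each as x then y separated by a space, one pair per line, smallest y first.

49730 2453
4946145799 243975380

d=411: √d = [20; 3,1,1,1,19,1,1,1,3,40] (ℓ=10, even), read p_9/q_9
a_0=20:  p_0=20·1+0=20,  q_0=20·0+1=1
…
a_2=1:  p_2=1·61+20=81,  q_2=1·3+1=4
a_3=1:  p_3=1·81+61=142,  q_3=1·4+3=7
a_4=1:  p_4=1·142+81=223,  q_4=1·7+4=11
a_5=19:  p_5=19·223+142=4379,  q_5=19·11+7=216
a_6=1:  p_6=1·4379+223=4602,  q_6=1·216+11=227
…
a_8=1:  p_8=1·8981+4602=13583,  q_8=1·443+227=670
a_9=3:  p_9=3·13583+8981=49730,  q_9=3·670+443=2453
fundamental: x₁=49730, y₁=2453  (since 2473072900 − 411·6017209 = 1)
(49730+2453√411)^2 = 4946145799 + 243975380√411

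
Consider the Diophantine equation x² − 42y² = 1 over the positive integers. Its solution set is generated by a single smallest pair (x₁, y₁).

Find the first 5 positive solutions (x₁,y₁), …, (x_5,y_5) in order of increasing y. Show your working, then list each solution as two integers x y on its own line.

√42 = [6; 2,12, …], period ℓ=2 (even) → k=1
a_0=6:  p_0=6·1+0=6,  q_0=6·0+1=1
a_1=2:  p_1=2·6+1=13,  q_1=2·1+0=2
(x₁, y₁) = (13, 2);  13² − 42·2² = 1 ✓
k=2:  x_2 = 13·13+42·2·2 = 337,  y_2 = 13·2+2·13 = 52
k=3:  x_3 = 13·337+42·2·52 = 8749,  y_3 = 13·52+2·337 = 1350
k=4:  x_4 = 13·8749+42·2·1350 = 227137,  y_4 = 13·1350+2·8749 = 35048
k=5:  x_5 = 13·227137+42·2·35048 = 5896813,  y_5 = 13·35048+2·227137 = 909898

13 2
337 52
8749 1350
227137 35048
5896813 909898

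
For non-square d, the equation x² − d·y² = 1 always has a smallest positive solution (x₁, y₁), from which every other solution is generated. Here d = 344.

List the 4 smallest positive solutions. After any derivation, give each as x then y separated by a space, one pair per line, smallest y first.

√344 → a₀=18, period (1,1,4,1,3,1,4,1,1,36); ℓ=10 even so k=9
a_0=18:  p_0=18·1+0=18,  q_0=18·0+1=1
…
a_2=1:  p_2=1·19+18=37,  q_2=1·1+1=2
a_3=4:  p_3=4·37+19=167,  q_3=4·2+1=9
…
a_6=1:  p_6=1·779+204=983,  q_6=1·42+11=53
a_7=4:  p_7=4·983+779=4711,  q_7=4·53+42=254
a_8=1:  p_8=1·4711+983=5694,  q_8=1·254+53=307
a_9=1:  p_9=1·5694+4711=10405,  q_9=1·307+254=561
fundamental: x₁=10405, y₁=561  (since 108264025 − 344·314721 = 1)
k=2:  x_2 = 10405·10405+344·561·561 = 216528049,  y_2 = 10405·561+561·10405 = 11674410
k=3:  x_3 = 10405·216528049+344·561·11674410 = 4505948689285,  y_3 = 10405·11674410+561·216528049 = 242944471539
k=4:  x_4 = 10405·4505948689285+344·561·242944471539 = 93768792007492801,  y_4 = 10405·242944471539+561·4505948689285 = 5055674441052180

10405 561
216528049 11674410
4505948689285 242944471539
93768792007492801 5055674441052180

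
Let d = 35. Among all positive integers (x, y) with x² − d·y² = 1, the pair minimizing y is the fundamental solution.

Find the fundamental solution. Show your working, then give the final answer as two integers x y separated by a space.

6 1

√35 = [5; 1,10, …], period ℓ=2 (even) → k=1
i=0: a=5 ⇒ p=5, q=1
i=1: a=1 ⇒ p=6, q=1
(x₁, y₁) = (6, 1);  6² − 35·1² = 1 ✓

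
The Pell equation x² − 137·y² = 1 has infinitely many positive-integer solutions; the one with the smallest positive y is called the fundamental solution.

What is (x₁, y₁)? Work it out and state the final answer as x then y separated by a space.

6083073 519712

√137 = [11; 1,2,2,1,1,2,2,1,22, …], period ℓ=9 (odd) → k=17
k=0  a_k=11  p_k/q_k = 11/1
…
k=2  a_k=2  p_k/q_k = 35/3
…
k=8  a_k=1  p_k/q_k = 1744/149
k=9  a_k=22  p_k/q_k = 39597/3383
k=10  a_k=1  p_k/q_k = 41341/3532
k=11  a_k=2  p_k/q_k = 122279/10447
k=12  a_k=2  p_k/q_k = 285899/24426
…
k=14  a_k=1  p_k/q_k = 694077/59299
k=15  a_k=2  p_k/q_k = 1796332/153471
k=16  a_k=2  p_k/q_k = 4286741/366241
k=17  a_k=1  p_k/q_k = 6083073/519712
fundamental: x₁=6083073, y₁=519712  (since 37003777123329 − 137·270100562944 = 1)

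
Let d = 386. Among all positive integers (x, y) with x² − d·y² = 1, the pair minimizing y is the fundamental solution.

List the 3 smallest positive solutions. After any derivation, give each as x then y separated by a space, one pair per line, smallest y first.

111555 5678
24889036049 1266818580
5552992832780835 282639893378122

√386 → a₀=19, period (1,1,1,4,1,18,1,4,1,1,1,38); ℓ=12 even so k=11
k=0  a_k=19  p_k/q_k = 19/1
…
k=2  a_k=1  p_k/q_k = 39/2
k=3  a_k=1  p_k/q_k = 59/3
k=4  a_k=4  p_k/q_k = 275/14
k=5  a_k=1  p_k/q_k = 334/17
…
k=8  a_k=4  p_k/q_k = 32771/1668
k=9  a_k=1  p_k/q_k = 39392/2005
k=10  a_k=1  p_k/q_k = 72163/3673
k=11  a_k=1  p_k/q_k = 111555/5678
(x₁, y₁) = (111555, 5678);  111555² − 386·5678² = 1 ✓
k=2:  x_2 = 111555·111555+386·5678·5678 = 24889036049,  y_2 = 111555·5678+5678·111555 = 1266818580
k=3:  x_3 = 111555·24889036049+386·5678·1266818580 = 5552992832780835,  y_3 = 111555·1266818580+5678·24889036049 = 282639893378122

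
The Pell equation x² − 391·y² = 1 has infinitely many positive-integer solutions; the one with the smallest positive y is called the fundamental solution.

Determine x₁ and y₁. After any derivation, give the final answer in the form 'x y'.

d=391: √d = [19; 1,3,2,2,1,…,3,1,38] (ℓ=16, even), read p_15/q_15
k=0  a_k=19  p_k/q_k = 19/1
…
k=3  a_k=2  p_k/q_k = 178/9
…
k=5  a_k=1  p_k/q_k = 613/31
k=6  a_k=1  p_k/q_k = 1048/53
k=7  a_k=2  p_k/q_k = 2709/137
k=8  a_k=19  p_k/q_k = 52519/2656
k=9  a_k=2  p_k/q_k = 107747/5449
…
k=11  a_k=1  p_k/q_k = 268013/13554
k=12  a_k=2  p_k/q_k = 696292/35213
k=13  a_k=2  p_k/q_k = 1660597/83980
k=14  a_k=3  p_k/q_k = 5678083/287153
k=15  a_k=1  p_k/q_k = 7338680/371133
(x₁, y₁) = (7338680, 371133);  7338680² − 391·371133² = 1 ✓

7338680 371133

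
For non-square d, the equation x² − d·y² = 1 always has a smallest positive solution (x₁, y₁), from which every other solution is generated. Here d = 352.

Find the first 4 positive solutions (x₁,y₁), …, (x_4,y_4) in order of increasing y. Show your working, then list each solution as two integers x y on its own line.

[18; 1,3,5,9,5,3,1,36] for √352; ℓ=8 ⇒ convergent index 7
step 0: (18, 1)  from 18·(1,0) + (0,1)
…
step 2: (75, 4)  from 3·(19,1) + (18,1)
…
step 4: (3621, 193)  from 9·(394,21) + (75,4)
…
step 6: (59118, 3151)  from 3·(18499,986) + (3621,193)
step 7: (77617, 4137)  from 1·(59118,3151) + (18499,986)
fundamental: x₁=77617, y₁=4137  (since 6024398689 − 352·17114769 = 1)
(77617+4137√352)^2 = 12048797377 + 642203058√352
(77617+4137√352)^3 = 1870383011943601 + 99691749501435√352
(77617+4137√352)^4 = 290347036464004160257 + 15475549041463557732√352

77617 4137
12048797377 642203058
1870383011943601 99691749501435
290347036464004160257 15475549041463557732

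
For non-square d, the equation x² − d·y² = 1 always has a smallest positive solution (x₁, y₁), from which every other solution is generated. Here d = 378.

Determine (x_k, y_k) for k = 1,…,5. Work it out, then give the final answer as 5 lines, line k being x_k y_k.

[19; 2,3,1,4,1,3,2,38] for √378; ℓ=8 ⇒ convergent index 7
i=0: a=19 ⇒ p=19, q=1
i=1: a=2 ⇒ p=39, q=2
…
i=3: a=1 ⇒ p=175, q=9
i=4: a=4 ⇒ p=836, q=43
i=5: a=1 ⇒ p=1011, q=52
i=6: a=3 ⇒ p=3869, q=199
i=7: a=2 ⇒ p=8749, q=450
fundamental: x₁=8749, y₁=450  (since 76545001 − 378·202500 = 1)
n=2: (8749,450)∘(8749,450) = (8749·8749+378·450·450, 8749·450+450·8749) = (153090001,7874100)
n=3: (153090001,7874100)∘(8749,450) = (8749·153090001+378·450·7874100, 8749·7874100+450·153090001) = (2678768828749,137781001350)
n=4: (2678768828749,137781001350)∘(8749,450) = (8749·2678768828749+378·450·137781001350, 8749·137781001350+450·2678768828749) = (46873096812360001,2410891953748200)
n=5: (46873096812360001,2410891953748200)∘(8749,450) = (8749·46873096812360001+378·450·2410891953748200, 8749·2410891953748200+450·46873096812360001) = (820185445343906468749,42185787268905002250)

8749 450
153090001 7874100
2678768828749 137781001350
46873096812360001 2410891953748200
820185445343906468749 42185787268905002250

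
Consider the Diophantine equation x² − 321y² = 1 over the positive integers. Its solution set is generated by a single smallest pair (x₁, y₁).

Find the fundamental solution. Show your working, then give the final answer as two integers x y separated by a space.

d=321: √d = [17; 1,10,1,34] (ℓ=4, even), read p_3/q_3
k=0  a_k=17  p_k/q_k = 17/1
…
k=2  a_k=10  p_k/q_k = 197/11
k=3  a_k=1  p_k/q_k = 215/12
(x₁, y₁) = (215, 12);  215² − 321·12² = 1 ✓

215 12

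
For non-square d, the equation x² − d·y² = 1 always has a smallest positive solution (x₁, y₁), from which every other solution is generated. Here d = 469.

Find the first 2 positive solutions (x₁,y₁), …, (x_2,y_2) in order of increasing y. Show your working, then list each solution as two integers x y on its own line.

137215 6336
37655912449 1738788480

d=469: √d = [21; 1,1,1,10,6,10,1,1,1,42] (ℓ=10, even), read p_9/q_9
k=0  a_k=21  p_k/q_k = 21/1
…
k=2  a_k=1  p_k/q_k = 43/2
k=3  a_k=1  p_k/q_k = 65/3
k=4  a_k=10  p_k/q_k = 693/32
k=5  a_k=6  p_k/q_k = 4223/195
k=6  a_k=10  p_k/q_k = 42923/1982
…
k=8  a_k=1  p_k/q_k = 90069/4159
k=9  a_k=1  p_k/q_k = 137215/6336
→ (137215, 6336).  Check: 137215²=18827956225, 469·6336²=18827956224, difference 1.
n=2: (137215,6336)∘(137215,6336) = (137215·137215+469·6336·6336, 137215·6336+6336·137215) = (37655912449,1738788480)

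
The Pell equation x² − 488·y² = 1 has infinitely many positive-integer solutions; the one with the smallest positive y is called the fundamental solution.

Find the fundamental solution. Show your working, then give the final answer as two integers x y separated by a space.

√488 → a₀=22, period (11,44); ℓ=2 even so k=1
k=0  a_k=22  p_k/q_k = 22/1
k=1  a_k=11  p_k/q_k = 243/11
(x₁, y₁) = (243, 11);  243² − 488·11² = 1 ✓

243 11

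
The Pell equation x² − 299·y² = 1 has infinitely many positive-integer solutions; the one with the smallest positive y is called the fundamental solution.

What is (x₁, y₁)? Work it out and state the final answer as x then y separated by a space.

[17; 3,2,3,34] for √299; ℓ=4 ⇒ convergent index 3
k=0  a_k=17  p_k/q_k = 17/1
…
k=2  a_k=2  p_k/q_k = 121/7
k=3  a_k=3  p_k/q_k = 415/24
→ (415, 24).  Check: 415²=172225, 299·24²=172224, difference 1.

415 24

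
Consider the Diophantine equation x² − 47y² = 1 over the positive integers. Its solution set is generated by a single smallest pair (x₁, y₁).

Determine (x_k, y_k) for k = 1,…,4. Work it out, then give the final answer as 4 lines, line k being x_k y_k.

√47 → a₀=6, period (1,5,1,12); ℓ=4 even so k=3
i=0: a=6 ⇒ p=6, q=1
…
i=2: a=5 ⇒ p=41, q=6
i=3: a=1 ⇒ p=48, q=7
→ (48, 7).  Check: 48²=2304, 47·7²=2303, difference 1.
n=2: (48,7)∘(48,7) = (48·48+47·7·7, 48·7+7·48) = (4607,672)
n=3: (4607,672)∘(48,7) = (48·4607+47·7·672, 48·672+7·4607) = (442224,64505)
n=4: (442224,64505)∘(48,7) = (48·442224+47·7·64505, 48·64505+7·442224) = (42448897,6191808)

48 7
4607 672
442224 64505
42448897 6191808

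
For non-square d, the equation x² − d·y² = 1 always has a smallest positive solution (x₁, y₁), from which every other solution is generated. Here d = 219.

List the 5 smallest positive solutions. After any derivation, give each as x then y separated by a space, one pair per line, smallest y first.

74 5
10951 740
1620674 109515
239848801 16207480
35496001874 2398597525

[14; 1,3,1,28] for √219; ℓ=4 ⇒ convergent index 3
k=0  a_k=14  p_k/q_k = 14/1
k=1  a_k=1  p_k/q_k = 15/1
k=2  a_k=3  p_k/q_k = 59/4
k=3  a_k=1  p_k/q_k = 74/5
(x₁, y₁) = (74, 5);  74² − 219·5² = 1 ✓
n=2: (74,5)∘(74,5) = (74·74+219·5·5, 74·5+5·74) = (10951,740)
n=3: (10951,740)∘(74,5) = (74·10951+219·5·740, 74·740+5·10951) = (1620674,109515)
n=4: (1620674,109515)∘(74,5) = (74·1620674+219·5·109515, 74·109515+5·1620674) = (239848801,16207480)
n=5: (239848801,16207480)∘(74,5) = (74·239848801+219·5·16207480, 74·16207480+5·239848801) = (35496001874,2398597525)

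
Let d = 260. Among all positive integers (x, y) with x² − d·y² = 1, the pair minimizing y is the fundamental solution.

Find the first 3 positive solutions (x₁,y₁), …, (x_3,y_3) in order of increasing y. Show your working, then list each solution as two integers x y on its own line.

129 8
33281 2064
8586369 532504

[16; 8,32] for √260; ℓ=2 ⇒ convergent index 1
a_0=16:  p_0=16·1+0=16,  q_0=16·0+1=1
a_1=8:  p_1=8·16+1=129,  q_1=8·1+0=8
→ (129, 8).  Check: 129²=16641, 260·8²=16640, difference 1.
k=2:  x_2 = 129·129+260·8·8 = 33281,  y_2 = 129·8+8·129 = 2064
k=3:  x_3 = 129·33281+260·8·2064 = 8586369,  y_3 = 129·2064+8·33281 = 532504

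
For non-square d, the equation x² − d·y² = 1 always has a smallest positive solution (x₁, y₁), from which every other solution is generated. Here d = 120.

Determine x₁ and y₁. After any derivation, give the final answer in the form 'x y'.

11 1

√120 → a₀=10, period (1,20); ℓ=2 even so k=1
k=0  a_k=10  p_k/q_k = 10/1
k=1  a_k=1  p_k/q_k = 11/1
fundamental: x₁=11, y₁=1  (since 121 − 120·1 = 1)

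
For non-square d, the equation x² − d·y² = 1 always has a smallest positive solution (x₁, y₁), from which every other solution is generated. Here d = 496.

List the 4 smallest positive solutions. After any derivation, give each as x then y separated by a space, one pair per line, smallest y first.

4620799 207480
42703566796801 1917446753040
394649197502177907199 17720272078000750440
3647189234337689639247667201 163763630995505661818050080

d=496: √d = [22; 3,1,2,4,1,…,1,3,44] (ℓ=16, even), read p_15/q_15
k=0  a_k=22  p_k/q_k = 22/1
…
k=4  a_k=4  p_k/q_k = 1069/48
…
k=6  a_k=1  p_k/q_k = 2383/107
…
k=14  a_k=1  p_k/q_k = 1252502/56239
k=15  a_k=3  p_k/q_k = 4620799/207480
fundamental: x₁=4620799, y₁=207480  (since 21351783398401 − 496·43047950400 = 1)
n=2: (4620799,207480)∘(4620799,207480) = (4620799·4620799+496·207480·207480, 4620799·207480+207480·4620799) = (42703566796801,1917446753040)
n=3: (42703566796801,1917446753040)∘(4620799,207480) = (4620799·42703566796801+496·207480·1917446753040, 4620799·1917446753040+207480·42703566796801) = (394649197502177907199,17720272078000750440)
n=4: (394649197502177907199,17720272078000750440)∘(4620799,207480) = (4620799·394649197502177907199+496·207480·17720272078000750440, 4620799·17720272078000750440+207480·394649197502177907199) = (3647189234337689639247667201,163763630995505661818050080)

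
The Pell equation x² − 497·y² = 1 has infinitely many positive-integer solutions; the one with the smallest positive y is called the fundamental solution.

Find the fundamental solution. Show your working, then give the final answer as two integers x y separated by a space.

√497 = [22; 3,2,2,5,6,5,2,2,3,44, …], period ℓ=10 (even) → k=9
k=0  a_k=22  p_k/q_k = 22/1
k=1  a_k=3  p_k/q_k = 67/3
…
k=3  a_k=2  p_k/q_k = 379/17
k=4  a_k=5  p_k/q_k = 2051/92
…
k=6  a_k=5  p_k/q_k = 65476/2937
…
k=8  a_k=2  p_k/q_k = 352750/15823
k=9  a_k=3  p_k/q_k = 1201887/53912
fundamental: x₁=1201887, y₁=53912  (since 1444532360769 − 497·2906503744 = 1)

1201887 53912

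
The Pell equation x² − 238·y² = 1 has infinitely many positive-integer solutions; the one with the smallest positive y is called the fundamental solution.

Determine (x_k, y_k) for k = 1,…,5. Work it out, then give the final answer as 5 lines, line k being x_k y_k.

11663 756
272051137 17634456
6345864809999 411341319900
148023642285985537 9594947610352944
3452799473617033826063 223811747547751451844

[15; 2,2,1,14,1,2,2,30] for √238; ℓ=8 ⇒ convergent index 7
a_0=15:  p_0=15·1+0=15,  q_0=15·0+1=1
a_1=2:  p_1=2·15+1=31,  q_1=2·1+0=2
…
a_3=1:  p_3=1·77+31=108,  q_3=1·5+2=7
a_4=14:  p_4=14·108+77=1589,  q_4=14·7+5=103
a_5=1:  p_5=1·1589+108=1697,  q_5=1·103+7=110
a_6=2:  p_6=2·1697+1589=4983,  q_6=2·110+103=323
a_7=2:  p_7=2·4983+1697=11663,  q_7=2·323+110=756
→ (11663, 756).  Check: 11663²=136025569, 238·756²=136025568, difference 1.
n=2: (11663,756)∘(11663,756) = (11663·11663+238·756·756, 11663·756+756·11663) = (272051137,17634456)
n=3: (272051137,17634456)∘(11663,756) = (11663·272051137+238·756·17634456, 11663·17634456+756·272051137) = (6345864809999,411341319900)
n=4: (6345864809999,411341319900)∘(11663,756) = (11663·6345864809999+238·756·411341319900, 11663·411341319900+756·6345864809999) = (148023642285985537,9594947610352944)
n=5: (148023642285985537,9594947610352944)∘(11663,756) = (11663·148023642285985537+238·756·9594947610352944, 11663·9594947610352944+756·148023642285985537) = (3452799473617033826063,223811747547751451844)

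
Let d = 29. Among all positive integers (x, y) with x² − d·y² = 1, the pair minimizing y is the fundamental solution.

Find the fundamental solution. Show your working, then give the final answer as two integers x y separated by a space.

d=29: √d = [5; 2,1,1,2,10] (ℓ=5, odd), read p_9/q_9
i=0: a=5 ⇒ p=5, q=1
i=1: a=2 ⇒ p=11, q=2
i=2: a=1 ⇒ p=16, q=3
i=3: a=1 ⇒ p=27, q=5
i=4: a=2 ⇒ p=70, q=13
i=5: a=10 ⇒ p=727, q=135
i=6: a=2 ⇒ p=1524, q=283
i=7: a=1 ⇒ p=2251, q=418
i=8: a=1 ⇒ p=3775, q=701
i=9: a=2 ⇒ p=9801, q=1820
→ (9801, 1820).  Check: 9801²=96059601, 29·1820²=96059600, difference 1.

9801 1820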